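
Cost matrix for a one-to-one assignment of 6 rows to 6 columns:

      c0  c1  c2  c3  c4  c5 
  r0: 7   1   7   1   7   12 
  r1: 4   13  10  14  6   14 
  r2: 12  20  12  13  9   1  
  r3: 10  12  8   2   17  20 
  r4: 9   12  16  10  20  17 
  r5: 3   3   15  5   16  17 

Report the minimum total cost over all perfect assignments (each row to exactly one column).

one of 2 optimal assignments: row0→col2 (cost 7), row1→col4 (cost 6), row2→col5 (cost 1), row3→col3 (cost 2), row4→col0 (cost 9), row5→col1 (cost 3)
total = 7 + 6 + 1 + 2 + 9 + 3 = 28

Minimum assignment cost: 28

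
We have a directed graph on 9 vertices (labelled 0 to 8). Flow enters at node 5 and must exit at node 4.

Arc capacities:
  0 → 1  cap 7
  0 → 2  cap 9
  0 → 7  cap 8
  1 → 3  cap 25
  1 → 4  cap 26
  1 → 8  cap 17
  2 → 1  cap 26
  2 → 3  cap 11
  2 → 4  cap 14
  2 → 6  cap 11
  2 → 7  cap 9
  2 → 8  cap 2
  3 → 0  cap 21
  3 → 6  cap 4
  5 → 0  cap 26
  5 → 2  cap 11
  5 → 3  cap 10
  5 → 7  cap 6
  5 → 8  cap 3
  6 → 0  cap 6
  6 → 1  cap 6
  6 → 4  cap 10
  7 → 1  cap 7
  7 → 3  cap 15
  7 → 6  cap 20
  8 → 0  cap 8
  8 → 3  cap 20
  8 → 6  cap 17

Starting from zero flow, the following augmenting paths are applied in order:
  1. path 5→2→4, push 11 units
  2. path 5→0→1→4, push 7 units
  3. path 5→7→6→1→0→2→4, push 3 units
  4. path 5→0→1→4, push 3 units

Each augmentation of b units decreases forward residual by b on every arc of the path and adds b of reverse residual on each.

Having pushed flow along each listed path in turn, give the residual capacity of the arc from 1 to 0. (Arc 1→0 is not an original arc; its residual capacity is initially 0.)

after path 1 (5→2→4, push 11): res(1,0)=0
after path 2 (5→0→1→4, push 7): res(1,0)=7
after path 3 (5→7→6→1→0→2→4, push 3): res(1,0)=4
after path 4 (5→0→1→4, push 3): res(1,0)=7

Residual capacity of (1,0): 7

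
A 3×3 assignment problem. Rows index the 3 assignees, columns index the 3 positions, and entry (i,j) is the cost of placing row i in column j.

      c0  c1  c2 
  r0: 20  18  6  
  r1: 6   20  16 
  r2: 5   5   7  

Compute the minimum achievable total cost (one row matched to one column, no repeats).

optimal assignment: row0→col2 (cost 6), row1→col0 (cost 6), row2→col1 (cost 5)
total = 6 + 6 + 5 = 17

Minimum assignment cost: 17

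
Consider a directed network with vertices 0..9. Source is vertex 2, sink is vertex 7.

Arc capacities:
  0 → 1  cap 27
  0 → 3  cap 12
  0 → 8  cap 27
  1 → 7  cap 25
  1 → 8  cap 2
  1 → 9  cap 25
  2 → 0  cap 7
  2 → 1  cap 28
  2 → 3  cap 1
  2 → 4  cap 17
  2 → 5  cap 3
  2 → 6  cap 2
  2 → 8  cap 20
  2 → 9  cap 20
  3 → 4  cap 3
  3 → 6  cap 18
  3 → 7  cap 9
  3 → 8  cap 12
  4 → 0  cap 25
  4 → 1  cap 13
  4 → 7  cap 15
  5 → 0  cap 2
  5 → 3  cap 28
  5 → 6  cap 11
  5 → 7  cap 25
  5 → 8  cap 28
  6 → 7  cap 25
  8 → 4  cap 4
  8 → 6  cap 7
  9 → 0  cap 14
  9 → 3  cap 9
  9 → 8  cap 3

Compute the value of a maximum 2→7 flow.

augment #1: 2→1→7 bottleneck 25, total now 25
augment #2: 2→3→7 bottleneck 1, total now 26
augment #3: 2→4→7 bottleneck 15, total now 41
augment #4: 2→5→7 bottleneck 3, total now 44
augment #5: 2→6→7 bottleneck 2, total now 46
augment #6: 2→0→3→7 bottleneck 7, total now 53
augment #7: 2→8→6→7 bottleneck 7, total now 60
augment #8: 2→9→3→7 bottleneck 1, total now 61
augment #9: 2→9→3→6→7 bottleneck 8, total now 69
augment #10: 2→4→0→3→6→7 bottleneck 2, total now 71
augment #11: 2→9→0→3→6→7 bottleneck 3, total now 74

Maximum flow value: 74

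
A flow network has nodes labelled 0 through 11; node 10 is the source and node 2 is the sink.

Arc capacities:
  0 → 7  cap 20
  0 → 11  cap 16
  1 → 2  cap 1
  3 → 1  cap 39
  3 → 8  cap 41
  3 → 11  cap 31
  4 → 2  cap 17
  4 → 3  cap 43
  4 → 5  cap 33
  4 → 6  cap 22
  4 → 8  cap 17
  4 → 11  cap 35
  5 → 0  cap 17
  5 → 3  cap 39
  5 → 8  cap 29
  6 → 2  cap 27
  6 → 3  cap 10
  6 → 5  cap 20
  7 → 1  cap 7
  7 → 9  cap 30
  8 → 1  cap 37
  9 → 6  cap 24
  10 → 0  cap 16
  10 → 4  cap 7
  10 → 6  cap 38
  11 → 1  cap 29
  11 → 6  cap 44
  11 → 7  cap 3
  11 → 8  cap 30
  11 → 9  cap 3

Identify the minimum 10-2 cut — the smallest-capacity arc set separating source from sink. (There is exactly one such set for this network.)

Min-cut arcs: {(1,2), (6,2), (10,4)} (total capacity 35)

augment #1: 10→4→2 push 7
augment #2: 10→6→2 push 27
augment #3: 10→0→7→1→2 push 1
max flow = 35; residual-reachable set from 10 gives S-side
cut edges (S→T): {(1,2), (6,2), (10,4)} total cap 35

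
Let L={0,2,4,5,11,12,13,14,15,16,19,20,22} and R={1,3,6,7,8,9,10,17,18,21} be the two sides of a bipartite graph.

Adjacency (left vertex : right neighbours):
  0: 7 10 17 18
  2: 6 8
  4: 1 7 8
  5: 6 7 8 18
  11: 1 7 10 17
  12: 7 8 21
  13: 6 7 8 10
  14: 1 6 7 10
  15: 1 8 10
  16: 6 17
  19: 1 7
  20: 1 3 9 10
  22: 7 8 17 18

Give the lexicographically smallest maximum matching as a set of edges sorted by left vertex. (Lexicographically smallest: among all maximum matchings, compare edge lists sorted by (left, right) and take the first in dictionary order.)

Lex-smallest maximum matching: {(0,7), (2,6), (4,1), (5,8), (11,10), (12,21), (16,17), (20,3), (22,18)}

|M| = 9 (so the lex-smallest maximum matching has 9 edges)
process left vertices in ascending order; for each, take the smallest-labelled available neighbour that still permits 9 edges overall, or leave it unmatched if none does
lex-smallest matching: {0-7, 2-6, 4-1, 5-8, 11-10, 12-21, 16-17, 20-3, 22-18}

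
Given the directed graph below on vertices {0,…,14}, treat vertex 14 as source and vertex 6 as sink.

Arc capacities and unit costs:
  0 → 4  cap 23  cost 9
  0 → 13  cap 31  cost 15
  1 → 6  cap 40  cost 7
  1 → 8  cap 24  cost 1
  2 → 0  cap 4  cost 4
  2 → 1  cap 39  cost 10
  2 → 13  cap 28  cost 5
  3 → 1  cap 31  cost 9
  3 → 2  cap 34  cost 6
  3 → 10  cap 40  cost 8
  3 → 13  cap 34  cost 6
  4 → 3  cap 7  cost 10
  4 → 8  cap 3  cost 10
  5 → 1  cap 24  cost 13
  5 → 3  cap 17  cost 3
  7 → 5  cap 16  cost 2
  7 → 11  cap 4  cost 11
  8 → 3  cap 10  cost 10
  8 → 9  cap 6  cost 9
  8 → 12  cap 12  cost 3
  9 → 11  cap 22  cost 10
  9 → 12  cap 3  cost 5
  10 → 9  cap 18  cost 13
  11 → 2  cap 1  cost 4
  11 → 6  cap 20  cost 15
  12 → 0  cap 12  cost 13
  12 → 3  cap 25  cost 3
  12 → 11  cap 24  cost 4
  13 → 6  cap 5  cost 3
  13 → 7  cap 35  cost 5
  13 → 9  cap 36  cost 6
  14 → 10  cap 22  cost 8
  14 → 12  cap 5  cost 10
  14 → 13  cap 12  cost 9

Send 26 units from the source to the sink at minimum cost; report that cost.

shortest-cost path #1: 14→13→6 push 5 @ unit cost 12 (adds 60)
shortest-cost path #2: 14→12→11→6 push 5 @ unit cost 29 (adds 145)
shortest-cost path #3: 14→13→7→5→3→1→6 push 7 @ unit cost 35 (adds 245)
shortest-cost path #4: 14→10→9→12→11→6 push 3 @ unit cost 45 (adds 135)
shortest-cost path #5: 14→10→9→11→6 push 6 @ unit cost 46 (adds 276)
total cost = 861

Minimum cost for 26 units: 861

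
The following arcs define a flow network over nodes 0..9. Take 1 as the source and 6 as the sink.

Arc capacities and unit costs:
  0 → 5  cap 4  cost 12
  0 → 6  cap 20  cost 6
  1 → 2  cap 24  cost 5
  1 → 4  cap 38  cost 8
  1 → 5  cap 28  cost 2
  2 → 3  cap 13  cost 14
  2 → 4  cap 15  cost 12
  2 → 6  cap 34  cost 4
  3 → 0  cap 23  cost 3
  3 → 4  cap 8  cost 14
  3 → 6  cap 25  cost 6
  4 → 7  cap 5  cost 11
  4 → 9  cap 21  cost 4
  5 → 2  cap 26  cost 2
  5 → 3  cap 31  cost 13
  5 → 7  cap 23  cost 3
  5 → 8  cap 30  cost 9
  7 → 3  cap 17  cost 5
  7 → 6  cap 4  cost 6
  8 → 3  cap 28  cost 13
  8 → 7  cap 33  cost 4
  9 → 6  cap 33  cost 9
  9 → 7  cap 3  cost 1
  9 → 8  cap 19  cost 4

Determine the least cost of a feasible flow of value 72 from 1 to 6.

shortest-cost path #1: 1→5→2→6 push 26 @ unit cost 8 (adds 208)
shortest-cost path #2: 1→2→6 push 8 @ unit cost 9 (adds 72)
shortest-cost path #3: 1→5→7→6 push 2 @ unit cost 11 (adds 22)
shortest-cost path #4: 1→2→5→7→6 push 2 @ unit cost 12 (adds 24)
shortest-cost path #5: 1→2→5→7→3→6 push 14 @ unit cost 17 (adds 238)
shortest-cost path #6: 1→4→9→6 push 20 @ unit cost 21 (adds 420)
total cost = 984

Minimum cost for 72 units: 984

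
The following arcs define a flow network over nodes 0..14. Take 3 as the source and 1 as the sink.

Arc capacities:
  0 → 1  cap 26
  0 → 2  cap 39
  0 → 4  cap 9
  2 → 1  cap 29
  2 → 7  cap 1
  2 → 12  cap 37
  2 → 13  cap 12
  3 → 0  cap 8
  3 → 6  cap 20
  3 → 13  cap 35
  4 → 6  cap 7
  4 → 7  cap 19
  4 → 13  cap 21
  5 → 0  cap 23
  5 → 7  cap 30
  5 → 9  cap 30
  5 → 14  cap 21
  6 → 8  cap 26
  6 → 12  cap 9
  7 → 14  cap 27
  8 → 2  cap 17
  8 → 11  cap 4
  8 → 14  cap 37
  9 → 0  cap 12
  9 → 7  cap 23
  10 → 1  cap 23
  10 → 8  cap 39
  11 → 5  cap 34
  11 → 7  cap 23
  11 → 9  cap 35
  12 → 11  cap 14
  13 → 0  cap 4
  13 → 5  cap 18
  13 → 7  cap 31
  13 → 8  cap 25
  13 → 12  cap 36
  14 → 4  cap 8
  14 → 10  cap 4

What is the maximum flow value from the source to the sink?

Maximum flow value: 59

augment #1: 3→0→1 bottleneck 8, total now 8
augment #2: 3→13→0→1 bottleneck 4, total now 12
augment #3: 3→6→8→2→1 bottleneck 17, total now 29
augment #4: 3→13→5→0→1 bottleneck 14, total now 43
augment #5: 3→6→8→14→10→1 bottleneck 3, total now 46
augment #6: 3→13→5→0→2→1 bottleneck 4, total now 50
augment #7: 3→13→7→14→10→1 bottleneck 1, total now 51
augment #8: 3→13→8→11→5→0→2→1 bottleneck 4, total now 55
augment #9: 3→13→12→11→5→0→2→1 bottleneck 1, total now 56
augment #10: 3→13→12→11→9→0→2→1 bottleneck 3, total now 59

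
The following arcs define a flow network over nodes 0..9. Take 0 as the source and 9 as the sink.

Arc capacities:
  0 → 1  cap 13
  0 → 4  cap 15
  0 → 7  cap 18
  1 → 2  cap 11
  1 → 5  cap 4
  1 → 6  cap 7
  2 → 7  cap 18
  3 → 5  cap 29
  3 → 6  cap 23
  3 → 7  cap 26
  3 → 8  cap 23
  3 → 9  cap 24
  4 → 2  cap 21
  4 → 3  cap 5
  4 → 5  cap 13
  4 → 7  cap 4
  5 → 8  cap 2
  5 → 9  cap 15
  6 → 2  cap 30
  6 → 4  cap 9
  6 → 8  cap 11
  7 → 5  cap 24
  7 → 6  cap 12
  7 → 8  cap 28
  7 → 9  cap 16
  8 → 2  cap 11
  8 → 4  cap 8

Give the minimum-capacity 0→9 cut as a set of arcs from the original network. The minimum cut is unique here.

Min-cut arcs: {(4,3), (5,9), (7,9)} (total capacity 36)

augment #1: 0→7→9 push 16
augment #2: 0→1→5→9 push 4
augment #3: 0→4→3→9 push 5
augment #4: 0→4→5→9 push 10
augment #5: 0→7→5→9 push 1
max flow = 36; residual-reachable set from 0 gives S-side
cut edges (S→T): {(4,3), (5,9), (7,9)} total cap 36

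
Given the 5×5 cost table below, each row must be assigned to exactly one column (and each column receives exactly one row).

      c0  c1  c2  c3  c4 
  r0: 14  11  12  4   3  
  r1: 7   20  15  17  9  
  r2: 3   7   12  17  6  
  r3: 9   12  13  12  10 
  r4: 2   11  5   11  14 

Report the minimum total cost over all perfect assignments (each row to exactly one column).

Minimum assignment cost: 33

one of 2 optimal assignments: row0→col3 (cost 4), row1→col0 (cost 7), row2→col1 (cost 7), row3→col4 (cost 10), row4→col2 (cost 5)
total = 4 + 7 + 7 + 10 + 5 = 33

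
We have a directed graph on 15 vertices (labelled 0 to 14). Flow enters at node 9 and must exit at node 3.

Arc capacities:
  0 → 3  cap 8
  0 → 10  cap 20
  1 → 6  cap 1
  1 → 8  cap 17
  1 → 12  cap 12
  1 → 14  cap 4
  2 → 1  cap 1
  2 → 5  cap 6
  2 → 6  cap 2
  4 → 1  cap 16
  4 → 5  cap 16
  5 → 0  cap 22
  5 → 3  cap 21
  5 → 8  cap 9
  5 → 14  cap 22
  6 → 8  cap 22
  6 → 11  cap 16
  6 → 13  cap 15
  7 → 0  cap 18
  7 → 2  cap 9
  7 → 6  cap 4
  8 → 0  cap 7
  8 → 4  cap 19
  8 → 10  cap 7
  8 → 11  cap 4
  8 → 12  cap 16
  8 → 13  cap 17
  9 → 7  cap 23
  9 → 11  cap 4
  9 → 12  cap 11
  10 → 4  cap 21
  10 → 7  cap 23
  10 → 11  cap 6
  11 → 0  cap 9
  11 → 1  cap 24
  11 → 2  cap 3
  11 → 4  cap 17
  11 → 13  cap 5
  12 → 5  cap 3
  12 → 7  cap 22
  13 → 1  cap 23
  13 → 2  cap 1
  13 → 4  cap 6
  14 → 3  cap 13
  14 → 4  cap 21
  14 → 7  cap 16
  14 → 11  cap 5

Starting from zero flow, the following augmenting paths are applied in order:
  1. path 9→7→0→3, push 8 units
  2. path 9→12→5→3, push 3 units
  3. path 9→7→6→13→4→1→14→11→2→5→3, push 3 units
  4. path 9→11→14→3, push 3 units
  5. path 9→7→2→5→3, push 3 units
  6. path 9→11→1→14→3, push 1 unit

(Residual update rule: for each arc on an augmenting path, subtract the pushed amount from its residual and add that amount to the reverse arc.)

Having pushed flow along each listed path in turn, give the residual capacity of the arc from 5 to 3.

Residual capacity of (5,3): 12

after path 1 (9→7→0→3, push 8): res(5,3)=21
after path 2 (9→12→5→3, push 3): res(5,3)=18
after path 3 (9→7→6→13→4→1→14→11→2→5→3, push 3): res(5,3)=15
after path 4 (9→11→14→3, push 3): res(5,3)=15
after path 5 (9→7→2→5→3, push 3): res(5,3)=12
after path 6 (9→11→1→14→3, push 1): res(5,3)=12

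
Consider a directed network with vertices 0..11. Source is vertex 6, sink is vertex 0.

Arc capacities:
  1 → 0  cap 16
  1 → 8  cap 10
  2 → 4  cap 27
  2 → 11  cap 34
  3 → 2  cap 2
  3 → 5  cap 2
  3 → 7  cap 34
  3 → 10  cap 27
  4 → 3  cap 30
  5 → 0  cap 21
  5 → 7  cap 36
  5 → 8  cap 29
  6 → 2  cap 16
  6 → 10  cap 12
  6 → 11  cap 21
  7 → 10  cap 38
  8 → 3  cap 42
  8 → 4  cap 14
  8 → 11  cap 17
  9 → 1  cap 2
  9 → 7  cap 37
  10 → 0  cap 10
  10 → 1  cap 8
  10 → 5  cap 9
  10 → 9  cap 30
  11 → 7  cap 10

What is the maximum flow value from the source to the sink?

augment #1: 6→10→0 bottleneck 10, total now 10
augment #2: 6→10→1→0 bottleneck 2, total now 12
augment #3: 6→2→4→3→5→0 bottleneck 2, total now 14
augment #4: 6→11→7→10→1→0 bottleneck 6, total now 20
augment #5: 6→11→7→10→5→0 bottleneck 4, total now 24
augment #6: 6→2→4→3→10→5→0 bottleneck 5, total now 29
augment #7: 6→2→4→3→10→9→1→0 bottleneck 2, total now 31

Maximum flow value: 31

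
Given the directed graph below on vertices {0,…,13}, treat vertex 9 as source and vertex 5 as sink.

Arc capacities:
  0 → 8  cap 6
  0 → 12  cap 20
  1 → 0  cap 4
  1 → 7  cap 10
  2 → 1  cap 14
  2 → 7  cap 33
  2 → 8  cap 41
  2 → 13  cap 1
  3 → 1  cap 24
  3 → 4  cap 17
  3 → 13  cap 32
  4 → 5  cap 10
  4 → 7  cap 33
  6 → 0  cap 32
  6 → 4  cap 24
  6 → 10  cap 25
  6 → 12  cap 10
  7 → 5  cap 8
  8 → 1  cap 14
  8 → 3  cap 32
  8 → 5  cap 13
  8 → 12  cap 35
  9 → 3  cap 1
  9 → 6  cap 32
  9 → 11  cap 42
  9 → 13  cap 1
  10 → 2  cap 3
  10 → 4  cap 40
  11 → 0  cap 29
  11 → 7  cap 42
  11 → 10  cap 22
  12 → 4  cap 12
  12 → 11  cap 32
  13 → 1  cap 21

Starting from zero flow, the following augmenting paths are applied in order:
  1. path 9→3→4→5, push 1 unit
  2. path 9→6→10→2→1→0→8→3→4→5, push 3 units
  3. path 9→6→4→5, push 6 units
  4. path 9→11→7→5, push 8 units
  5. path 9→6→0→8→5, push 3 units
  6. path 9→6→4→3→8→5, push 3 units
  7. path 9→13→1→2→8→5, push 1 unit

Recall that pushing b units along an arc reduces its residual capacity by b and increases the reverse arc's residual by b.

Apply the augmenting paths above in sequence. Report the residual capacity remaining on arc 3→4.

Residual capacity of (3,4): 16

after path 1 (9→3→4→5, push 1): res(3,4)=16
after path 2 (9→6→10→2→1→0→8→3→4→5, push 3): res(3,4)=13
after path 3 (9→6→4→5, push 6): res(3,4)=13
after path 4 (9→11→7→5, push 8): res(3,4)=13
after path 5 (9→6→0→8→5, push 3): res(3,4)=13
after path 6 (9→6→4→3→8→5, push 3): res(3,4)=16
after path 7 (9→13→1→2→8→5, push 1): res(3,4)=16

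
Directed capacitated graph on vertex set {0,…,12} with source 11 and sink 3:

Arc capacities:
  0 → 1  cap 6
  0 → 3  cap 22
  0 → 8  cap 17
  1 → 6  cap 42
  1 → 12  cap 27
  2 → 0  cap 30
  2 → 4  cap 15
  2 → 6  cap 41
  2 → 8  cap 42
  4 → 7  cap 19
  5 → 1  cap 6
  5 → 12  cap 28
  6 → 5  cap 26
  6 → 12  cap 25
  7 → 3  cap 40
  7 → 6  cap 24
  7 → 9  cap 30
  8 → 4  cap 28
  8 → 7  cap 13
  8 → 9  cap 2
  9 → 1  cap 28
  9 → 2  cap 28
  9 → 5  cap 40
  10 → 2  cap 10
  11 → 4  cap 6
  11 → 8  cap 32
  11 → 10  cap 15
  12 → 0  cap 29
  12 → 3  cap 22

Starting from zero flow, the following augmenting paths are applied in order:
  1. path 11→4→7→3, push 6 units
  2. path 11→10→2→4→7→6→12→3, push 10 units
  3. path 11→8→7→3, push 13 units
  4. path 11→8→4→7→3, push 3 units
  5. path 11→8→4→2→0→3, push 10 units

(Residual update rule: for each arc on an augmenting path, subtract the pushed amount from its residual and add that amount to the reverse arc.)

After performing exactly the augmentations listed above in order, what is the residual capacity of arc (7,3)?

Residual capacity of (7,3): 18

after path 1 (11→4→7→3, push 6): res(7,3)=34
after path 2 (11→10→2→4→7→6→12→3, push 10): res(7,3)=34
after path 3 (11→8→7→3, push 13): res(7,3)=21
after path 4 (11→8→4→7→3, push 3): res(7,3)=18
after path 5 (11→8→4→2→0→3, push 10): res(7,3)=18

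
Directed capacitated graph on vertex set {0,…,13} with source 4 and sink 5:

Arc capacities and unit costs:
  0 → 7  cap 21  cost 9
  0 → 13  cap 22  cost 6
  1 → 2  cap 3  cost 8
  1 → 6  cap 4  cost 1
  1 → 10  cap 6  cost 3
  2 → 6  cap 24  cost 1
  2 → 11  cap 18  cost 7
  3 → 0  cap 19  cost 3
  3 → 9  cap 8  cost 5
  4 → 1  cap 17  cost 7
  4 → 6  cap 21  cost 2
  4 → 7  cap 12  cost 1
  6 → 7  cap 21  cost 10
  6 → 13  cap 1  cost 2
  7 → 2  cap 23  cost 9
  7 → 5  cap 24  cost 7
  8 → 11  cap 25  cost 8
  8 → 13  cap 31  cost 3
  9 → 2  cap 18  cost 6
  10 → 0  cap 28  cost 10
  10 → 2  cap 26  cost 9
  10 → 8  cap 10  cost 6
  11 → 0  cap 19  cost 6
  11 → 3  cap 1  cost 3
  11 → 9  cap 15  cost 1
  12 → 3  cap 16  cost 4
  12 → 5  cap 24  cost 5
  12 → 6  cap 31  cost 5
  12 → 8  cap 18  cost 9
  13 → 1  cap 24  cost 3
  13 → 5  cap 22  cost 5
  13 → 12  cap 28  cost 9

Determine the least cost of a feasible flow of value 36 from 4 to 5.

Minimum cost for 36 units: 684

shortest-cost path #1: 4→7→5 push 12 @ unit cost 8 (adds 96)
shortest-cost path #2: 4→6→13→5 push 1 @ unit cost 9 (adds 9)
shortest-cost path #3: 4→6→7→5 push 12 @ unit cost 19 (adds 228)
shortest-cost path #4: 4→1→10→8→13→5 push 6 @ unit cost 24 (adds 144)
shortest-cost path #5: 4→1→2→11→0→13→5 push 3 @ unit cost 39 (adds 117)
shortest-cost path #6: 4→6→7→2→11→0→13→5 push 2 @ unit cost 45 (adds 90)
total cost = 684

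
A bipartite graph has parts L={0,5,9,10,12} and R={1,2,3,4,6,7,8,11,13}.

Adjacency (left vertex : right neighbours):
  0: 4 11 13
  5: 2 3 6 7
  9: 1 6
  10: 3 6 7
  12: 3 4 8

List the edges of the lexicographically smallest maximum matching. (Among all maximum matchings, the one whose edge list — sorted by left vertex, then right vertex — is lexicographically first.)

Lex-smallest maximum matching: {(0,4), (5,2), (9,1), (10,3), (12,8)}

|M| = 5 (so the lex-smallest maximum matching has 5 edges)
process left vertices in ascending order; for each, take the smallest-labelled available neighbour that still permits 5 edges overall, or leave it unmatched if none does
lex-smallest matching: {0-4, 5-2, 9-1, 10-3, 12-8}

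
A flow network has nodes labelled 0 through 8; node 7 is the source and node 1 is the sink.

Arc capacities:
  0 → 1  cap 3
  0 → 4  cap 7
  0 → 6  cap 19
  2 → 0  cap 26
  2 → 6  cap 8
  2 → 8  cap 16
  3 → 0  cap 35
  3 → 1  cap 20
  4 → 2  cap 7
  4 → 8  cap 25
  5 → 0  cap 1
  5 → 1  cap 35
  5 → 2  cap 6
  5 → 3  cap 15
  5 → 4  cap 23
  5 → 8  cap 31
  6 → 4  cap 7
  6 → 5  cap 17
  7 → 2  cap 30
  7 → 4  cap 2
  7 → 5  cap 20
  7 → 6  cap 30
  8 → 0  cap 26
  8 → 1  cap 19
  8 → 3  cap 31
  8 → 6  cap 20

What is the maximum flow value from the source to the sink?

augment #1: 7→5→1 bottleneck 20, total now 20
augment #2: 7→2→0→1 bottleneck 3, total now 23
augment #3: 7→2→8→1 bottleneck 16, total now 39
augment #4: 7→4→8→1 bottleneck 2, total now 41
augment #5: 7→6→5→1 bottleneck 15, total now 56
augment #6: 7→6→4→8→1 bottleneck 1, total now 57
augment #7: 7→6→5→3→1 bottleneck 2, total now 59
augment #8: 7→6→4→8→3→1 bottleneck 6, total now 65
augment #9: 7→2→0→4→8→3→1 bottleneck 7, total now 72

Maximum flow value: 72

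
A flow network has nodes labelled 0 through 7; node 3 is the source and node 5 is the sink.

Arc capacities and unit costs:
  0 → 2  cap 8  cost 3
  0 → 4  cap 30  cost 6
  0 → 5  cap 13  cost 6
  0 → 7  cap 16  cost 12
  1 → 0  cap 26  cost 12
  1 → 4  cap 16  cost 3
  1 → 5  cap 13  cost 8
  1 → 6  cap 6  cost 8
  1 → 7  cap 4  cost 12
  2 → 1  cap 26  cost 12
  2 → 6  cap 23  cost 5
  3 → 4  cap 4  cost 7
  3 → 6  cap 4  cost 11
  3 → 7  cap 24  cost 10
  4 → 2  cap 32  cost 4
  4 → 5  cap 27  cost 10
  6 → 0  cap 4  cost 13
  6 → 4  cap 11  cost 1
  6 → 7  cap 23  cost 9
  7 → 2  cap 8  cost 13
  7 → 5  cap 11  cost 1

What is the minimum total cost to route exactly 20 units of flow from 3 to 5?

shortest-cost path #1: 3→7→5 push 11 @ unit cost 11 (adds 121)
shortest-cost path #2: 3→4→5 push 4 @ unit cost 17 (adds 68)
shortest-cost path #3: 3→6→4→5 push 4 @ unit cost 22 (adds 88)
shortest-cost path #4: 3→7→2→6→4→5 push 1 @ unit cost 39 (adds 39)
total cost = 316

Minimum cost for 20 units: 316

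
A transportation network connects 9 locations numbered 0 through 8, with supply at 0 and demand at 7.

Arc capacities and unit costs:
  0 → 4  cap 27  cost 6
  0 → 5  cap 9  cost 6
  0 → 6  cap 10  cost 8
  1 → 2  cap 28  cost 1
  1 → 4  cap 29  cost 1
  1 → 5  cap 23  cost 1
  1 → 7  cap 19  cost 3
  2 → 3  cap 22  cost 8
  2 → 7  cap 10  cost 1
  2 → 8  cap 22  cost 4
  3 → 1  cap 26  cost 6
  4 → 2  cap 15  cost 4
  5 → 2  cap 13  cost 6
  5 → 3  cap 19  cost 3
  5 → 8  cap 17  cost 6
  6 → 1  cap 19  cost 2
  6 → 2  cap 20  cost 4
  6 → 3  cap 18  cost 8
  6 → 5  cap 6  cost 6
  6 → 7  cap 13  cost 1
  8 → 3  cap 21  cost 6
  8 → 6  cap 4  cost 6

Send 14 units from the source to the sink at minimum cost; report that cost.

Minimum cost for 14 units: 134

shortest-cost path #1: 0→6→7 push 10 @ unit cost 9 (adds 90)
shortest-cost path #2: 0→4→2→7 push 4 @ unit cost 11 (adds 44)
total cost = 134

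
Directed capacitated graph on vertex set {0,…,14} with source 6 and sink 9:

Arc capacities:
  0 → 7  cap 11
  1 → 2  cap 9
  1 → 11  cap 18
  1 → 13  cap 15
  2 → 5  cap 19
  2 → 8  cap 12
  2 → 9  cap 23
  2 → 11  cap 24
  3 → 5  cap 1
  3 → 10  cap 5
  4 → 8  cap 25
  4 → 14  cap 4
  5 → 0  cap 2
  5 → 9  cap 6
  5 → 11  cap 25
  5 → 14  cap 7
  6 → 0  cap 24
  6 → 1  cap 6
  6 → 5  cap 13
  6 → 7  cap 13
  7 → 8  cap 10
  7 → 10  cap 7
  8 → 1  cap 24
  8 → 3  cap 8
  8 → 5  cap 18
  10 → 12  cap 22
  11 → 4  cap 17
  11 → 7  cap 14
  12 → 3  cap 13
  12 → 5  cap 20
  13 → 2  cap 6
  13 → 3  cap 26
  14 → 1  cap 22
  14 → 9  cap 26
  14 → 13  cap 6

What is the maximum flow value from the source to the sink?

augment #1: 6→5→9 bottleneck 6, total now 6
augment #2: 6→1→2→9 bottleneck 6, total now 12
augment #3: 6→5→14→9 bottleneck 7, total now 19
augment #4: 6→7→8→1→2→9 bottleneck 3, total now 22
augment #5: 6→7→8→1→13→2→9 bottleneck 6, total now 28
augment #6: 6→7→8→1→11→4→14→9 bottleneck 1, total now 29
augment #7: 6→7→10→12→5→11→4→14→9 bottleneck 3, total now 32

Maximum flow value: 32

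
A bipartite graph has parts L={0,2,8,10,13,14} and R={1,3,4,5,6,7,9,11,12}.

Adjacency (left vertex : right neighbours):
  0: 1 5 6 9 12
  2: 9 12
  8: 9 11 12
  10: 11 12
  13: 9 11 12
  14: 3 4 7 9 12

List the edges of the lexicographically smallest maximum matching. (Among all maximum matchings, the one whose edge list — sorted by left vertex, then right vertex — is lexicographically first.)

|M| = 5 (so the lex-smallest maximum matching has 5 edges)
process left vertices in ascending order; for each, take the smallest-labelled available neighbour that still permits 5 edges overall, or leave it unmatched if none does
lex-smallest matching: {0-1, 2-9, 8-11, 10-12, 14-3}

Lex-smallest maximum matching: {(0,1), (2,9), (8,11), (10,12), (14,3)}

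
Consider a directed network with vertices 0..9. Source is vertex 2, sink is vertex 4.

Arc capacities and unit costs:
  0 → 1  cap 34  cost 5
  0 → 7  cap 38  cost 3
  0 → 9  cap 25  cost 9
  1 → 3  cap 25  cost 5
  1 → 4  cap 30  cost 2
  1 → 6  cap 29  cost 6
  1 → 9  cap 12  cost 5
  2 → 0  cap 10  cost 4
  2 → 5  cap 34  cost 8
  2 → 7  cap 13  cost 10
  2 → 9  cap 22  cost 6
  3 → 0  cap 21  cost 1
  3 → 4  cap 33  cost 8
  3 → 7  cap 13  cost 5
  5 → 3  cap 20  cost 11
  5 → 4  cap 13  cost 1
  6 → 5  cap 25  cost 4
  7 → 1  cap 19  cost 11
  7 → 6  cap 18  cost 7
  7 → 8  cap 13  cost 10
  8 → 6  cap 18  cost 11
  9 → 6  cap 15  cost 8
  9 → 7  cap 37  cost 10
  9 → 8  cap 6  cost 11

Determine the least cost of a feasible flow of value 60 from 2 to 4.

shortest-cost path #1: 2→5→4 push 13 @ unit cost 9 (adds 117)
shortest-cost path #2: 2→0→1→4 push 10 @ unit cost 11 (adds 110)
shortest-cost path #3: 2→7→1→4 push 13 @ unit cost 23 (adds 299)
shortest-cost path #4: 2→5→3→4 push 20 @ unit cost 27 (adds 540)
shortest-cost path #5: 2→9→7→1→4 push 4 @ unit cost 29 (adds 116)
total cost = 1182

Minimum cost for 60 units: 1182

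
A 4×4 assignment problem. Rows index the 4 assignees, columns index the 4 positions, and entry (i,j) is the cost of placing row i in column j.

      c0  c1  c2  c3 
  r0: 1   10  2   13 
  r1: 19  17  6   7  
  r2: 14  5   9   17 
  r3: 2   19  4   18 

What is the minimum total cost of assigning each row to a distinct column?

optimal assignment: row0→col2 (cost 2), row1→col3 (cost 7), row2→col1 (cost 5), row3→col0 (cost 2)
total = 2 + 7 + 5 + 2 = 16

Minimum assignment cost: 16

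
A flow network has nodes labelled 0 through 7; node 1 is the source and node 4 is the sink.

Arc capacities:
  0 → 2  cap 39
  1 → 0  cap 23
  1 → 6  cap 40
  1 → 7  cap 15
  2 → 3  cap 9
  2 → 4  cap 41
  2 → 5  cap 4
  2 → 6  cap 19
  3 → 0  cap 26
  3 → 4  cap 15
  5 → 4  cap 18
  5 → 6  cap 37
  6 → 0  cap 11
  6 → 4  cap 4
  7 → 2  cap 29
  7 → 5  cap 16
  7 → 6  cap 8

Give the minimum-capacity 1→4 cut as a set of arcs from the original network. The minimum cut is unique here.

augment #1: 1→6→4 push 4
augment #2: 1→0→2→4 push 23
augment #3: 1→7→2→4 push 15
augment #4: 1→6→0→2→4 push 3
augment #5: 1→6→0→2→3→4 push 8
max flow = 53; residual-reachable set from 1 gives S-side
cut edges (S→T): {(1,0), (1,7), (6,0), (6,4)} total cap 53

Min-cut arcs: {(1,0), (1,7), (6,0), (6,4)} (total capacity 53)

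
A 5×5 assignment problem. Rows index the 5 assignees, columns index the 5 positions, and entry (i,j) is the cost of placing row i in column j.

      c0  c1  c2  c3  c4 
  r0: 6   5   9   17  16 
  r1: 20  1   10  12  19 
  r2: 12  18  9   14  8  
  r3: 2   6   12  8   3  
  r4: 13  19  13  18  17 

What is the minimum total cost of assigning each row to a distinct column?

optimal assignment: row0→col0 (cost 6), row1→col1 (cost 1), row2→col4 (cost 8), row3→col3 (cost 8), row4→col2 (cost 13)
total = 6 + 1 + 8 + 8 + 13 = 36

Minimum assignment cost: 36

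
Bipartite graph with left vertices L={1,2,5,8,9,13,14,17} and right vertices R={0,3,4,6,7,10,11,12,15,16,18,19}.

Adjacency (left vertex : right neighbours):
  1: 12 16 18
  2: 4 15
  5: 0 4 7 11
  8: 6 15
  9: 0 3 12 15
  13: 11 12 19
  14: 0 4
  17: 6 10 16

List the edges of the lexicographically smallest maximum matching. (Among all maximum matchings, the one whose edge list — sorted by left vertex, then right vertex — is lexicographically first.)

Lex-smallest maximum matching: {(1,12), (2,4), (5,7), (8,6), (9,3), (13,11), (14,0), (17,10)}

|M| = 8 (so the lex-smallest maximum matching has 8 edges)
process left vertices in ascending order; for each, take the smallest-labelled available neighbour that still permits 8 edges overall, or leave it unmatched if none does
lex-smallest matching: {1-12, 2-4, 5-7, 8-6, 9-3, 13-11, 14-0, 17-10}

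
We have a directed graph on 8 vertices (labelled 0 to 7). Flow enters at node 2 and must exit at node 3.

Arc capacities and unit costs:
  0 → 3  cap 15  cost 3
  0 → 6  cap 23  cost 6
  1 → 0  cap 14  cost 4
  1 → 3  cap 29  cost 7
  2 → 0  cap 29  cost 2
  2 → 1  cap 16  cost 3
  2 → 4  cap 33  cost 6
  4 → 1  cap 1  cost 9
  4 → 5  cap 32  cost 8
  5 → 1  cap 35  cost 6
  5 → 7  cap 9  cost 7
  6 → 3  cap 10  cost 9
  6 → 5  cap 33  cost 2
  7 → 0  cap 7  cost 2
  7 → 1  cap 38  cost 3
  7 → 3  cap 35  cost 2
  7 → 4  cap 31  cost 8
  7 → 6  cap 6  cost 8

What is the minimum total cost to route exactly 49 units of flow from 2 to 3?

Minimum cost for 49 units: 572

shortest-cost path #1: 2→0→3 push 15 @ unit cost 5 (adds 75)
shortest-cost path #2: 2→1→3 push 16 @ unit cost 10 (adds 160)
shortest-cost path #3: 2→0→6→3 push 10 @ unit cost 17 (adds 170)
shortest-cost path #4: 2→0→6→5→7→3 push 4 @ unit cost 19 (adds 76)
shortest-cost path #5: 2→4→1→3 push 1 @ unit cost 22 (adds 22)
shortest-cost path #6: 2→4→5→7→3 push 3 @ unit cost 23 (adds 69)
total cost = 572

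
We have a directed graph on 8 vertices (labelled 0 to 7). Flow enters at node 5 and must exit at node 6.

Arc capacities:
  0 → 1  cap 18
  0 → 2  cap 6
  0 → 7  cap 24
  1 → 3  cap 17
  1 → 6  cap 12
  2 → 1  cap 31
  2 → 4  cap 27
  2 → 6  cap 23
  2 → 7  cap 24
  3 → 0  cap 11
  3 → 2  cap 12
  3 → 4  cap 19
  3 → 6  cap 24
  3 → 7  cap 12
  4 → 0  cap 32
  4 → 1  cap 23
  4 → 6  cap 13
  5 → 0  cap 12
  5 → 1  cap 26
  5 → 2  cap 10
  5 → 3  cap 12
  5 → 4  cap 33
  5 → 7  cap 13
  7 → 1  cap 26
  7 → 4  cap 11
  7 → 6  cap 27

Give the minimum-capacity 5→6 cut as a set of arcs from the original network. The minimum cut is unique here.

augment #1: 5→1→6 push 12
augment #2: 5→2→6 push 10
augment #3: 5→3→6 push 12
augment #4: 5→4→6 push 13
augment #5: 5→7→6 push 13
augment #6: 5→0→2→6 push 6
augment #7: 5→0→7→6 push 6
augment #8: 5→1→3→6 push 12
augment #9: 5→1→3→2→6 push 2
augment #10: 5→4→0→7→6 push 8
augment #11: 5→4→1→3→2→6 push 3
max flow = 97; residual-reachable set from 5 gives S-side
cut edges (S→T): {(0,2), (1,3), (1,6), (4,6), (5,2), (5,3), (7,6)} total cap 97

Min-cut arcs: {(0,2), (1,3), (1,6), (4,6), (5,2), (5,3), (7,6)} (total capacity 97)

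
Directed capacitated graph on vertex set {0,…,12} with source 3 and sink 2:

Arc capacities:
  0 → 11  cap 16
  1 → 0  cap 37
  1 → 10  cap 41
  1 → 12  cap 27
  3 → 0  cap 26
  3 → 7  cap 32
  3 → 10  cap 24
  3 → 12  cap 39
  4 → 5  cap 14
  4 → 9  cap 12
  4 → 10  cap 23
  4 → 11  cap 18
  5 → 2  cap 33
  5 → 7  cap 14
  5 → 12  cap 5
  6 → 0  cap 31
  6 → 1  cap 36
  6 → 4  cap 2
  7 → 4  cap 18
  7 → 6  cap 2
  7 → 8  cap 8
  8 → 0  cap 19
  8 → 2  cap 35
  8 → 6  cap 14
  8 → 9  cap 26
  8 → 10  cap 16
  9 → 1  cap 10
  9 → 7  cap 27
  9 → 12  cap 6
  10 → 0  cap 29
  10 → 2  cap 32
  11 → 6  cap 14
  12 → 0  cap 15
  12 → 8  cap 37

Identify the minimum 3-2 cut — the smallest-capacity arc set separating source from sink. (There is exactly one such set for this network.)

Min-cut arcs: {(4,5), (8,2), (10,2)} (total capacity 81)

augment #1: 3→10→2 push 24
augment #2: 3→7→8→2 push 8
augment #3: 3→12→8→2 push 27
augment #4: 3→7→4→5→2 push 14
augment #5: 3→7→4→10→2 push 4
augment #6: 3→12→8→10→2 push 4
max flow = 81; residual-reachable set from 3 gives S-side
cut edges (S→T): {(4,5), (8,2), (10,2)} total cap 81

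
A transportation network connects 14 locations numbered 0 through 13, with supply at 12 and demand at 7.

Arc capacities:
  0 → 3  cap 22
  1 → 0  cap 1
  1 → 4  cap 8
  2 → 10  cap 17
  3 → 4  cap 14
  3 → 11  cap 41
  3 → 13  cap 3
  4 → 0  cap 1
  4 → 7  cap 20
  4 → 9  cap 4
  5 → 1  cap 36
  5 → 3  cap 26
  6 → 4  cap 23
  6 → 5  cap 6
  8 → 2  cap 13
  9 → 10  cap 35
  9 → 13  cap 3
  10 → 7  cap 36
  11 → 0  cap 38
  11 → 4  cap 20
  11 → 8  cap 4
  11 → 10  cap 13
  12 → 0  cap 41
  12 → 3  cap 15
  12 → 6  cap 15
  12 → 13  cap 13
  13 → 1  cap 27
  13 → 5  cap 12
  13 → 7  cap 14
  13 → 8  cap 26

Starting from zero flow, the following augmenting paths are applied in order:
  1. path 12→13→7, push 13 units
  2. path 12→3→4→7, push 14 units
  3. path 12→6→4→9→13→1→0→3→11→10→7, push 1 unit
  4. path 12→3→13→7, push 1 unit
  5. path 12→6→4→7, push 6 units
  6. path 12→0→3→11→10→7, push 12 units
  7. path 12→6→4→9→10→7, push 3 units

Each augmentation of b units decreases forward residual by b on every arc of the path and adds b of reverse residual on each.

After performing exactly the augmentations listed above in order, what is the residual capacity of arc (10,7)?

after path 1 (12→13→7, push 13): res(10,7)=36
after path 2 (12→3→4→7, push 14): res(10,7)=36
after path 3 (12→6→4→9→13→1→0→3→11→10→7, push 1): res(10,7)=35
after path 4 (12→3→13→7, push 1): res(10,7)=35
after path 5 (12→6→4→7, push 6): res(10,7)=35
after path 6 (12→0→3→11→10→7, push 12): res(10,7)=23
after path 7 (12→6→4→9→10→7, push 3): res(10,7)=20

Residual capacity of (10,7): 20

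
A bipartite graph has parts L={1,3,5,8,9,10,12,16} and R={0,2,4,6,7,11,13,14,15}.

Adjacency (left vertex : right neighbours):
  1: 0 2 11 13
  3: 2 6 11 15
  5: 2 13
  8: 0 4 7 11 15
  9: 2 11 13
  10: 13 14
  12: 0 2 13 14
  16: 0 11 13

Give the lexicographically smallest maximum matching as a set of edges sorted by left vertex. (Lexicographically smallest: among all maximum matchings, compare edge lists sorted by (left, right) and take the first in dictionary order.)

|M| = 7 (so the lex-smallest maximum matching has 7 edges)
process left vertices in ascending order; for each, take the smallest-labelled available neighbour that still permits 7 edges overall, or leave it unmatched if none does
lex-smallest matching: {1-0, 3-6, 5-2, 8-4, 9-11, 10-13, 12-14}

Lex-smallest maximum matching: {(1,0), (3,6), (5,2), (8,4), (9,11), (10,13), (12,14)}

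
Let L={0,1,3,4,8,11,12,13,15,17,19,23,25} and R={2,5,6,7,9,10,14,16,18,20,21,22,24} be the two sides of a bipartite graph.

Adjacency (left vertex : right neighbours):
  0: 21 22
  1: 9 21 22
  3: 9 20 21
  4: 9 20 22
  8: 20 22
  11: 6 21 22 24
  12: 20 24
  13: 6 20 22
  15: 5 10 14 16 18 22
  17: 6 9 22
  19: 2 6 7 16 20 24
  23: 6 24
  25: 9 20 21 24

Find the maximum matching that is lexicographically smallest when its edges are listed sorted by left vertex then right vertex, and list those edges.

Lex-smallest maximum matching: {(0,21), (1,9), (3,20), (4,22), (11,6), (12,24), (15,5), (19,2)}

|M| = 8 (so the lex-smallest maximum matching has 8 edges)
process left vertices in ascending order; for each, take the smallest-labelled available neighbour that still permits 8 edges overall, or leave it unmatched if none does
lex-smallest matching: {0-21, 1-9, 3-20, 4-22, 11-6, 12-24, 15-5, 19-2}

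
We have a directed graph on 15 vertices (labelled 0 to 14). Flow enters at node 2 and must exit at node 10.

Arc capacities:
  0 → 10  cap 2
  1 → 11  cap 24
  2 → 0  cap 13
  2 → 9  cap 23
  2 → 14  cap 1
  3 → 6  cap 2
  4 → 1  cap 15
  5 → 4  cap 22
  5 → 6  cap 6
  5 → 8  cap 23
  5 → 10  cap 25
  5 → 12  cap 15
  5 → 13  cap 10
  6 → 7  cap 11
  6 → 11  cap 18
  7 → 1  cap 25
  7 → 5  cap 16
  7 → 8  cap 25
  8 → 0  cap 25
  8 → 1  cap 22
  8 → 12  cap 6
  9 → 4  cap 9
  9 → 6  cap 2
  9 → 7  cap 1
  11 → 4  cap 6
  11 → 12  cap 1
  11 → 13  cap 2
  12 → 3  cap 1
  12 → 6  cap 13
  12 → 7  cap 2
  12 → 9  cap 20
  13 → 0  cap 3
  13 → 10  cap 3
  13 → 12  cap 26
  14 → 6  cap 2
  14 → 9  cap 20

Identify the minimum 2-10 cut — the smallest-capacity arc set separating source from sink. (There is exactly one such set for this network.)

augment #1: 2→0→10 push 2
augment #2: 2→9→7→5→10 push 1
augment #3: 2→9→6→7→5→10 push 2
augment #4: 2→14→6→7→5→10 push 1
augment #5: 2→9→4→1→11→13→10 push 2
augment #6: 2→9→4→1→11→12→7→5→10 push 1
max flow = 9; residual-reachable set from 2 gives S-side
cut edges (S→T): {(0,10), (2,14), (9,6), (9,7), (11,12), (11,13)} total cap 9

Min-cut arcs: {(0,10), (2,14), (9,6), (9,7), (11,12), (11,13)} (total capacity 9)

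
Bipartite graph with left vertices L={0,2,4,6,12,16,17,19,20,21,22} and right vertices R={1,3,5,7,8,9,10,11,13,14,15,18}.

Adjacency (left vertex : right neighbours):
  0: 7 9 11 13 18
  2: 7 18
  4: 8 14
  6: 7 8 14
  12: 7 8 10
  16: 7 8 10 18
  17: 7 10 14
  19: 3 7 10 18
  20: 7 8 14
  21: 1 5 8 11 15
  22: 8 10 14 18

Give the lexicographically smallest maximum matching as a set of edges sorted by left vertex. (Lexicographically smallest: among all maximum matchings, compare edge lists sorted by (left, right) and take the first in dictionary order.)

Lex-smallest maximum matching: {(0,9), (2,7), (4,8), (6,14), (12,10), (16,18), (19,3), (21,1)}

|M| = 8 (so the lex-smallest maximum matching has 8 edges)
process left vertices in ascending order; for each, take the smallest-labelled available neighbour that still permits 8 edges overall, or leave it unmatched if none does
lex-smallest matching: {0-9, 2-7, 4-8, 6-14, 12-10, 16-18, 19-3, 21-1}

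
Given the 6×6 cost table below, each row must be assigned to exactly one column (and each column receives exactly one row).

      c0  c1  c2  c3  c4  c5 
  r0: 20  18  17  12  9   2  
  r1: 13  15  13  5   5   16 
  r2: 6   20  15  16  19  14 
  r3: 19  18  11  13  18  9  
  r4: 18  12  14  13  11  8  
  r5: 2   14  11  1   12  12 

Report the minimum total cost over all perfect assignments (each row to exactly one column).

Minimum assignment cost: 37

optimal assignment: row0→col5 (cost 2), row1→col4 (cost 5), row2→col0 (cost 6), row3→col2 (cost 11), row4→col1 (cost 12), row5→col3 (cost 1)
total = 2 + 5 + 6 + 11 + 12 + 1 = 37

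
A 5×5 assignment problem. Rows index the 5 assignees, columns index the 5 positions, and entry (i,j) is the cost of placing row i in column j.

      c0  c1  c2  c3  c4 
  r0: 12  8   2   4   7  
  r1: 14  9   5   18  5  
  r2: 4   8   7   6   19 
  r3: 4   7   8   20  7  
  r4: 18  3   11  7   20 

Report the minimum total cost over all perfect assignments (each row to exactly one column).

optimal assignment: row0→col2 (cost 2), row1→col4 (cost 5), row2→col3 (cost 6), row3→col0 (cost 4), row4→col1 (cost 3)
total = 2 + 5 + 6 + 4 + 3 = 20

Minimum assignment cost: 20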